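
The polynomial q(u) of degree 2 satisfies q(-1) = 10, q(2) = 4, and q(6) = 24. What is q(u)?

q(u) = u^2 - 3u + 6

Write q(u) = au^2 + bu + c. Substituting each data point gives a linear system:
  a - b + c = 10
  4a + 2b + c = 4
  36a + 6b + c = 24
Solving the system yields a = 1, b = -3, c = 6.
So q(u) = u^2 - 3u + 6.
Check: q(-1) = 10. ✓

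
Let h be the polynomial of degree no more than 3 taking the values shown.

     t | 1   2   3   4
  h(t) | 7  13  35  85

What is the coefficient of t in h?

4

Write h(t) = at^3 + bt^2 + ct + d. Substituting each data point gives a linear system:
  a + b + c + d = 7
  8a + 4b + 2c + d = 13
  27a + 9b + 3c + d = 35
  64a + 16b + 4c + d = 85
Solving the system yields a = 2, b = -4, c = 4, d = 5.
So h(t) = 2t³ - 4t² + 4t + 5.
The coefficient of t is 4.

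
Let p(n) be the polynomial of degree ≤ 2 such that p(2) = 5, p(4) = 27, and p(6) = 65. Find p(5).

44

Write p(n) = an^2 + bn + c. Substituting each data point gives a linear system:
  4a + 2b + c = 5
  16a + 4b + c = 27
  36a + 6b + c = 65
Solving the system yields a = 2, b = -1, c = -1.
So p(n) = 2n^2 - n - 1.
Then p(5) = 44.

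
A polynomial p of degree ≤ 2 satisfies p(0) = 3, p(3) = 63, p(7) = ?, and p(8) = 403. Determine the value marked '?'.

The 3 known points determine the degree-2 polynomial uniquely.
Write p(s) = as^2 + bs + c. Substituting each data point gives a linear system:
  c = 3
  9a + 3b + c = 63
  64a + 8b + c = 403
Solving the system yields a = 6, b = 2, c = 3.
So p(s) = 6s^2 + 2s + 3.
Then p(7) = 311.

311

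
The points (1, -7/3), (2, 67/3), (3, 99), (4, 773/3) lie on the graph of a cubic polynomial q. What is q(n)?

q(n) = 5n^3 - 4n^2 + (5/3)n - 5

Using the Lagrange interpolation formula with nodes 1, 2, 3, 4:
  L_0(n) = (n - 2)(n - 3)(n - 4) / -6
  L_1(n) = (n - 1)(n - 3)(n - 4) / 2
  L_2(n) = (n - 1)(n - 2)(n - 4) / -2
  L_3(n) = (n - 1)(n - 2)(n - 3) / 6
Then q(n) = -7/3·L_0(n) + 67/3·L_1(n) + 99·L_2(n) + 773/3·L_3(n).
Expanding and collecting terms gives q(n) = 5n^3 - 4n^2 + (5/3)n - 5.
Check: q(2) = 67/3. ✓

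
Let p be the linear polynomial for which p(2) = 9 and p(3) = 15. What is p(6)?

Using the Lagrange interpolation formula with nodes 2, 3:
  L_0(s) = (s - 3) / -1
  L_1(s) = (s - 2) / 1
Then p(s) = 9·L_0(s) + 15·L_1(s).
Expanding and collecting terms gives p(s) = 6s - 3.
Evaluating at s = 6: p(6) = 33.

33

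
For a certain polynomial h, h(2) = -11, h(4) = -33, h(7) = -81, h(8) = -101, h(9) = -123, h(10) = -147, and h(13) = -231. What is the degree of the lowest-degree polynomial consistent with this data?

Divided differences on the nodes 2, 4, 7, 8, 9, 10, 13:
  order 0: -11  -33  -81  -101  -123  -147  -231
  order 1: -11  -16  -20  -22  -24  -28
  order 2: -1  -1  -1  -1  -1
  order 3: 0  0  0  0
  order 4: 0  0  0
  order 5: 0  0
  order 6: 0
The order-2 divided differences are all -1 (nonzero) and every higher order vanishes, so the data lies on a polynomial of degree exactly 2.

2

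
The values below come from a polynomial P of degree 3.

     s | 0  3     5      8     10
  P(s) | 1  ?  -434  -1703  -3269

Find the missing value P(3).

The 4 known points determine the degree-3 polynomial uniquely.
Write P(s) = as^3 + bs^2 + cs + d. Substituting each data point gives a linear system:
  d = 1
  125a + 25b + 5c + d = -434
  512a + 64b + 8c + d = -1703
  1000a + 100b + 10c + d = -3269
Solving the system yields a = -3, b = -3, c = 3, d = 1.
So P(s) = -3s³ - 3s² + 3s + 1.
Then P(3) = -98.

-98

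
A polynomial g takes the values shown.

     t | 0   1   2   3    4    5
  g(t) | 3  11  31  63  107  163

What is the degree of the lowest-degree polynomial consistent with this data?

2

Forward differences of the values at t = 0, 1, 2, 3, 4, 5:
  g  : 3  11  31  63  107  163
  Δ  : 8  20  32  44  56
  Δ^2: 12  12  12  12
  Δ^3: 0  0  0
  Δ^4: 0  0
  Δ^5: 0
The second differences are constant (12) and nonzero, while all higher differences vanish, so the minimal degree is 2.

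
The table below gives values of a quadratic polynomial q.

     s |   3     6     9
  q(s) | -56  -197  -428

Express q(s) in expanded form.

Write q(s) = as^2 + bs + c. Substituting each data point gives a linear system:
  9a + 3b + c = -56
  36a + 6b + c = -197
  81a + 9b + c = -428
Solving the system yields a = -5, b = -2, c = -5.
So q(s) = -5s^2 - 2s - 5.
Check: q(9) = -428. ✓

q(s) = -5s^2 - 2s - 5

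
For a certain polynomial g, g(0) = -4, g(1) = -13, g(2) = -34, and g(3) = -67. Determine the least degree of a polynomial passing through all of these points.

Forward differences of the values at x = 0, 1, 2, 3:
  g  : -4  -13  -34  -67
  Δ  : -9  -21  -33
  Δ^2: -12  -12
  Δ^3: 0
The second differences are constant (-12) and nonzero, while all higher differences vanish, so the minimal degree is 2.

2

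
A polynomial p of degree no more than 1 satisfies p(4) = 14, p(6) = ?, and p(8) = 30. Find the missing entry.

22

The 2 known points determine the degree-1 polynomial uniquely.
Write p(x) = ax + b. Substituting each data point gives a linear system:
  4a + b = 14
  8a + b = 30
Solving the system yields a = 4, b = -2.
So p(x) = 4x - 2.
Then p(6) = 22.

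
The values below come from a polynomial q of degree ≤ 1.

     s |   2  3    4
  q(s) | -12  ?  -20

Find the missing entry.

On equispaced nodes a degree-1 polynomial has vanishing second forward difference, so
  q(2) - 2·q(3) + q(4) = 0.
Substituting the known values and solving for q(3):
  -2·q(3) = 32
  q(3) = -16.

-16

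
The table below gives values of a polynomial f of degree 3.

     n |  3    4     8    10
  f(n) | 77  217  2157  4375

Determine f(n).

Using the Lagrange interpolation formula with nodes 3, 4, 8, 10:
  L_0(n) = (n - 4)(n - 8)(n - 10) / -35
  L_1(n) = (n - 3)(n - 8)(n - 10) / 24
  L_2(n) = (n - 3)(n - 4)(n - 10) / -40
  L_3(n) = (n - 3)(n - 4)(n - 8) / 84
Then f(n) = 77·L_0(n) + 217·L_1(n) + 2157·L_2(n) + 4375·L_3(n).
Expanding and collecting terms gives f(n) = 5n^3 - 6n^2 - 3n + 5.
Check: f(4) = 217. ✓

f(n) = 5n^3 - 6n^2 - 3n + 5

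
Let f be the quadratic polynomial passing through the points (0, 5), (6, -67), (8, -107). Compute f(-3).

14

Using the Lagrange interpolation formula with nodes 0, 6, 8:
  L_0(s) = (s - 6)(s - 8) / 48
  L_1(s) = s(s - 8) / -12
  L_2(s) = s(s - 6) / 16
Then f(s) = 5·L_0(s) - 67·L_1(s) - 107·L_2(s).
Expanding and collecting terms gives f(s) = -s² - 6s + 5.
Evaluating at s = -3: f(-3) = 14.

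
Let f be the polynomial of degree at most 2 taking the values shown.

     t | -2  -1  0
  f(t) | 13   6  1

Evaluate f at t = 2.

-3

Forward differences of the values at t = -2, -1, 0:
  f  : 13  6  1
  Δ  : -7  -5
  Δ^2: 2
The second differences are constant, confirming degree 2.
Interpolating (Newton forward form) and evaluating at t = 2 gives f(2) = -3.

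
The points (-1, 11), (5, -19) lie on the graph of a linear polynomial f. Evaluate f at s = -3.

21

Using the Lagrange interpolation formula with nodes -1, 5:
  L_0(s) = (s - 5) / -6
  L_1(s) = (s + 1) / 6
Then f(s) = 11·L_0(s) - 19·L_1(s).
Expanding and collecting terms gives f(s) = -5s + 6.
Evaluating at s = -3: f(-3) = 21.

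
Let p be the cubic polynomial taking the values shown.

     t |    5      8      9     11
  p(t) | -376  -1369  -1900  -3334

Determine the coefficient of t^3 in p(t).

-2

Write p(t) = at^3 + bt^2 + ct + d. Substituting each data point gives a linear system:
  125a + 25b + 5c + d = -376
  512a + 64b + 8c + d = -1369
  729a + 81b + 9c + d = -1900
  1331a + 121b + 11c + d = -3334
Solving the system yields a = -2, b = -6, c = 5, d = -1.
So p(t) = -2t^3 - 6t^2 + 5t - 1.
The leading coefficient is -2.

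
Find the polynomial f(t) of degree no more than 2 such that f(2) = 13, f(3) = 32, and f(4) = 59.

Write f(t) = at^2 + bt + c. Substituting each data point gives a linear system:
  4a + 2b + c = 13
  9a + 3b + c = 32
  16a + 4b + c = 59
Solving the system yields a = 4, b = -1, c = -1.
So f(t) = 4t² - t - 1.
Check: f(4) = 59. ✓

f(t) = 4t^2 - t - 1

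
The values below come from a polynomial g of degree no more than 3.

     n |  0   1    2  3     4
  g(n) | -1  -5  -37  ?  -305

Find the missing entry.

-127

The 4 known points determine the degree-3 polynomial uniquely.
Write g(n) = an^3 + bn^2 + cn + d. Substituting each data point gives a linear system:
  d = -1
  a + b + c + d = -5
  8a + 4b + 2c + d = -37
  64a + 16b + 4c + d = -305
Solving the system yields a = -5, b = 1, c = 0, d = -1.
So g(n) = -5n³ + n² - 1.
Then g(3) = -127.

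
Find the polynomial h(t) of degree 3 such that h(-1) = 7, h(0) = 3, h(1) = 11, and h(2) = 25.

h(t) = -t^3 + 6t^2 + 3t + 3

Write h(t) = at^3 + bt^2 + ct + d. Substituting each data point gives a linear system:
  -a + b - c + d = 7
  d = 3
  a + b + c + d = 11
  8a + 4b + 2c + d = 25
Solving the system yields a = -1, b = 6, c = 3, d = 3.
So h(t) = -t^3 + 6t^2 + 3t + 3.
Check: h(0) = 3. ✓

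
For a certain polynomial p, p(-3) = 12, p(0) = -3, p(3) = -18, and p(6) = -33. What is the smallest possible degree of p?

1

Forward differences of the values at s = -3, 0, 3, 6:
  p  : 12  -3  -18  -33
  Δ  : -15  -15  -15
  Δ^2: 0  0
  Δ^3: 0
The first differences are constant (-15) and nonzero, while all higher differences vanish, so the minimal degree is 1.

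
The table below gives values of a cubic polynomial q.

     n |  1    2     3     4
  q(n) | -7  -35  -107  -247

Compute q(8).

-1967

Forward differences of the values at n = 1, 2, 3, 4:
  q  : -7  -35  -107  -247
  Δ  : -28  -72  -140
  Δ^2: -44  -68
  Δ^3: -24
The third differences are constant, confirming degree 3.
Interpolating (Newton forward form) and evaluating at n = 8 gives q(8) = -1967.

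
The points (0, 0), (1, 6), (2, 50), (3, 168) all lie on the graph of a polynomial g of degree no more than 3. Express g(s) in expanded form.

Using the Lagrange interpolation formula with nodes 0, 1, 2, 3:
  L_0(s) = (s - 1)(s - 2)(s - 3) / -6
  L_1(s) = s(s - 2)(s - 3) / 2
  L_2(s) = s(s - 1)(s - 3) / -2
  L_3(s) = s(s - 1)(s - 2) / 6
Then g(s) = 0·L_0(s) + 6·L_1(s) + 50·L_2(s) + 168·L_3(s).
Expanding and collecting terms gives g(s) = 6s^3 + s^2 - s.
Check: g(3) = 168. ✓

g(s) = 6s^3 + s^2 - s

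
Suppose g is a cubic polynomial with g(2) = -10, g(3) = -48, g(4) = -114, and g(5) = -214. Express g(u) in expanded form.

g(u) = -u^3 - 5u^2 + 6u + 6

Write g(u) = au^3 + bu^2 + cu + d. Substituting each data point gives a linear system:
  8a + 4b + 2c + d = -10
  27a + 9b + 3c + d = -48
  64a + 16b + 4c + d = -114
  125a + 25b + 5c + d = -214
Solving the system yields a = -1, b = -5, c = 6, d = 6.
So g(u) = -u^3 - 5u^2 + 6u + 6.
Check: g(4) = -114. ✓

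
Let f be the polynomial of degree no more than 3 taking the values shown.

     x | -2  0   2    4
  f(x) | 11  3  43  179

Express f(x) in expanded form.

Write f(x) = ax^3 + bx^2 + cx + d. Substituting each data point gives a linear system:
  -8a + 4b - 2c + d = 11
  d = 3
  8a + 4b + 2c + d = 43
  64a + 16b + 4c + d = 179
Solving the system yields a = 1, b = 6, c = 4, d = 3.
So f(x) = x^3 + 6x^2 + 4x + 3.
Check: f(-2) = 11. ✓

f(x) = x^3 + 6x^2 + 4x + 3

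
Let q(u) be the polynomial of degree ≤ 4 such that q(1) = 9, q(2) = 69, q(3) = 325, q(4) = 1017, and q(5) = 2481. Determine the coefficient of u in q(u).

6

Write q(u) = au^4 + bu^3 + cu^2 + du + e. Substituting each data point gives a linear system:
  a + b + c + d + e = 9
  16a + 8b + 4c + 2d + e = 69
  81a + 27b + 9c + 3d + e = 325
  256a + 64b + 16c + 4d + e = 1017
  625a + 125b + 25c + 5d + e = 2481
Solving the system yields a = 4, b = 0, c = -2, d = 6, e = 1.
So q(u) = 4u^4 - 2u^2 + 6u + 1.
The coefficient of u is 6.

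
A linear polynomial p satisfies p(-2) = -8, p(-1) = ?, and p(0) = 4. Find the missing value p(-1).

The 2 known points determine the degree-1 polynomial uniquely.
Write p(t) = at + b. Substituting each data point gives a linear system:
  -2a + b = -8
  b = 4
Solving the system yields a = 6, b = 4.
So p(t) = 6t + 4.
Then p(-1) = -2.

-2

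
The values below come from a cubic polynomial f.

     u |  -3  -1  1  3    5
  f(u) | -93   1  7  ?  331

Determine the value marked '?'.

69

The 4 known points determine the degree-3 polynomial uniquely.
Write f(u) = au^3 + bu^2 + cu + d. Substituting each data point gives a linear system:
  -27a + 9b - 3c + d = -93
  -a + b - c + d = 1
  a + b + c + d = 7
  125a + 25b + 5c + d = 331
Solving the system yields a = 3, b = -2, c = 0, d = 6.
So f(u) = 3u^3 - 2u^2 + 6.
Then f(3) = 69.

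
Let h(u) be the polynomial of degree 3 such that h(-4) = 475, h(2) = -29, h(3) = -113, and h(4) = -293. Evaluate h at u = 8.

Write h(u) = au^3 + bu^2 + cu + d. Substituting each data point gives a linear system:
  -64a + 16b - 4c + d = 475
  8a + 4b + 2c + d = -29
  27a + 9b + 3c + d = -113
  64a + 16b + 4c + d = -293
Solving the system yields a = -6, b = 6, c = 0, d = -5.
So h(u) = -6u^3 + 6u^2 - 5.
Then h(8) = -2693.

-2693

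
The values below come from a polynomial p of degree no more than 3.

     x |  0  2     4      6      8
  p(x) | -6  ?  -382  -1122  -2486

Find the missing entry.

On equispaced nodes a degree-3 polynomial has vanishing fourth forward difference, so
  p(0) - 4·p(2) + 6·p(4) - 4·p(6) + p(8) = 0.
Substituting the known values and solving for p(2):
  -4·p(2) = 296
  p(2) = -74.

-74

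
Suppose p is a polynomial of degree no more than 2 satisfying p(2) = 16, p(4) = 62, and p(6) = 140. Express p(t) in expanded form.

Write p(t) = at^2 + bt + c. Substituting each data point gives a linear system:
  4a + 2b + c = 16
  16a + 4b + c = 62
  36a + 6b + c = 140
Solving the system yields a = 4, b = -1, c = 2.
So p(t) = 4t² - t + 2.
Check: p(4) = 62. ✓

p(t) = 4t^2 - t + 2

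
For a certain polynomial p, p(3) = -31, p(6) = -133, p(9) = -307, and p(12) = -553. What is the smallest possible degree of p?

2

Forward differences of the values at x = 3, 6, 9, 12:
  p  : -31  -133  -307  -553
  Δ  : -102  -174  -246
  Δ^2: -72  -72
  Δ^3: 0
The second differences are constant (-72) and nonzero, while all higher differences vanish, so the minimal degree is 2.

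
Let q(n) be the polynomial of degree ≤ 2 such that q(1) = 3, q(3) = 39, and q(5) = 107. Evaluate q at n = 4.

69

Using the Lagrange interpolation formula with nodes 1, 3, 5:
  L_0(n) = (n - 3)(n - 5) / 8
  L_1(n) = (n - 1)(n - 5) / -4
  L_2(n) = (n - 1)(n - 3) / 8
Then q(n) = 3·L_0(n) + 39·L_1(n) + 107·L_2(n).
Expanding and collecting terms gives q(n) = 4n² + 2n - 3.
Evaluating at n = 4: q(4) = 69.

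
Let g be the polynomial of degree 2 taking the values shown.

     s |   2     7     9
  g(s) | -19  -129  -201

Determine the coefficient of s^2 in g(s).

Write g(s) = as^2 + bs + c. Substituting each data point gives a linear system:
  4a + 2b + c = -19
  49a + 7b + c = -129
  81a + 9b + c = -201
Solving the system yields a = -2, b = -4, c = -3.
So g(s) = -2s^2 - 4s - 3.
The leading coefficient is -2.

-2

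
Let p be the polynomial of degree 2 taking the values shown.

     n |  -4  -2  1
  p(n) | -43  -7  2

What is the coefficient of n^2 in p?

-3

Write p(n) = an^2 + bn + c. Substituting each data point gives a linear system:
  16a - 4b + c = -43
  4a - 2b + c = -7
  a + b + c = 2
Solving the system yields a = -3, b = 0, c = 5.
So p(n) = -3n^2 + 5.
The leading coefficient is -3.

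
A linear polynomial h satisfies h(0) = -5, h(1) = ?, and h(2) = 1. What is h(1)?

-2

On equispaced nodes a degree-1 polynomial has vanishing second forward difference, so
  h(0) - 2·h(1) + h(2) = 0.
Substituting the known values and solving for h(1):
  -2·h(1) = 4
  h(1) = -2.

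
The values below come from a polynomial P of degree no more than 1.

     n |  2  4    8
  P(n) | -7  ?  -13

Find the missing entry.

-9

The 2 known points determine the degree-1 polynomial uniquely.
Write P(n) = an + b. Substituting each data point gives a linear system:
  2a + b = -7
  8a + b = -13
Solving the system yields a = -1, b = -5.
So P(n) = -n - 5.
Then P(4) = -9.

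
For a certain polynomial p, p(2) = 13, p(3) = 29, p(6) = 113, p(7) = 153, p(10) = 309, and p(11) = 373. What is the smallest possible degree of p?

Divided differences on the nodes 2, 3, 6, 7, 10, 11:
  order 0: 13  29  113  153  309  373
  order 1: 16  28  40  52  64
  order 2: 3  3  3  3
  order 3: 0  0  0
  order 4: 0  0
  order 5: 0
The order-2 divided differences are all 3 (nonzero) and every higher order vanishes, so the data lies on a polynomial of degree exactly 2.

2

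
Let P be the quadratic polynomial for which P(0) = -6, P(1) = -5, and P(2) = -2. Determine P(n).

Write P(n) = an^2 + bn + c. Substituting each data point gives a linear system:
  c = -6
  a + b + c = -5
  4a + 2b + c = -2
Solving the system yields a = 1, b = 0, c = -6.
So P(n) = n² - 6.
Check: P(2) = -2. ✓

P(n) = n^2 - 6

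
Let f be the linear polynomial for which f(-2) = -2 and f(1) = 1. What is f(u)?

f(u) = u

Write f(u) = au + b. Substituting each data point gives a linear system:
  -2a + b = -2
  a + b = 1
Solving the system yields a = 1, b = 0.
So f(u) = u.
Check: f(1) = 1. ✓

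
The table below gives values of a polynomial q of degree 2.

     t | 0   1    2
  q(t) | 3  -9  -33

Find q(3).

Write q(t) = at^2 + bt + c. Substituting each data point gives a linear system:
  c = 3
  a + b + c = -9
  4a + 2b + c = -33
Solving the system yields a = -6, b = -6, c = 3.
So q(t) = -6t² - 6t + 3.
Then q(3) = -69.

-69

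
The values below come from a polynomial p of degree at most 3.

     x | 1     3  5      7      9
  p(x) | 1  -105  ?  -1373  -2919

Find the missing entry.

On equispaced nodes a degree-3 polynomial has vanishing fourth forward difference, so
  p(1) - 4·p(3) + 6·p(5) - 4·p(7) + p(9) = 0.
Substituting the known values and solving for p(5):
  6·p(5) = -2994
  p(5) = -499.

-499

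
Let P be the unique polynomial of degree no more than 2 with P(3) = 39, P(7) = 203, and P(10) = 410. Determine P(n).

Using the Lagrange interpolation formula with nodes 3, 7, 10:
  L_0(n) = (n - 7)(n - 10) / 28
  L_1(n) = (n - 3)(n - 10) / -12
  L_2(n) = (n - 3)(n - 7) / 21
Then P(n) = 39·L_0(n) + 203·L_1(n) + 410·L_2(n).
Expanding and collecting terms gives P(n) = 4n^2 + n.
Check: P(7) = 203. ✓

P(n) = 4n^2 + n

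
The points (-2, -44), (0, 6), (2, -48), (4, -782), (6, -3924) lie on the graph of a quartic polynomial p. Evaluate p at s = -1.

3

Forward differences of the values at s = -2, 0, 2, 4, 6:
  p  : -44  6  -48  -782  -3924
  Δ  : 50  -54  -734  -3142
  Δ^2: -104  -680  -2408
  Δ^3: -576  -1728
  Δ^4: -1152
The fourth differences are constant, confirming degree 4.
Interpolating (Newton forward form) and evaluating at s = -1 gives p(-1) = 3.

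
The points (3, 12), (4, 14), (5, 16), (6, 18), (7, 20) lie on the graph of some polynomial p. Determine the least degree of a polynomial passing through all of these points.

1

Forward differences of the values at n = 3, 4, 5, 6, 7:
  p  : 12  14  16  18  20
  Δ  : 2  2  2  2
  Δ^2: 0  0  0
  Δ^3: 0  0
  Δ^4: 0
The first differences are constant (2) and nonzero, while all higher differences vanish, so the minimal degree is 1.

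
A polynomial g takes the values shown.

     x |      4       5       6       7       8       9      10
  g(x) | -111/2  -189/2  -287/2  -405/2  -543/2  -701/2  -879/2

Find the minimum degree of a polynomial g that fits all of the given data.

2

Forward differences of the values at x = 4, 5, 6, 7, 8, 9, 10:
  g  : -111/2  -189/2  -287/2  -405/2  -543/2  -701/2  -879/2
  Δ  : -39  -49  -59  -69  -79  -89
  Δ^2: -10  -10  -10  -10  -10
  Δ^3: 0  0  0  0
  Δ^4: 0  0  0
  Δ^5: 0  0
  Δ^6: 0
The second differences are constant (-10) and nonzero, while all higher differences vanish, so the minimal degree is 2.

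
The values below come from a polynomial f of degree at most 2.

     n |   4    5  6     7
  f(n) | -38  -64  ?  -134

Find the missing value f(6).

-96

On equispaced nodes a degree-2 polynomial has vanishing third forward difference, so
  - f(4) + 3·f(5) - 3·f(6) + f(7) = 0.
Substituting the known values and solving for f(6):
  -3·f(6) = 288
  f(6) = -96.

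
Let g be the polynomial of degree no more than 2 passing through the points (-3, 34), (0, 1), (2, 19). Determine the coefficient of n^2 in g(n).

4

Write g(n) = an^2 + bn + c. Substituting each data point gives a linear system:
  9a - 3b + c = 34
  c = 1
  4a + 2b + c = 19
Solving the system yields a = 4, b = 1, c = 1.
So g(n) = 4n^2 + n + 1.
The leading coefficient is 4.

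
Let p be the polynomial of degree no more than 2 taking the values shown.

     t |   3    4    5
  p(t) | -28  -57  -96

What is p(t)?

p(t) = -5t^2 + 6t - 1

Write p(t) = at^2 + bt + c. Substituting each data point gives a linear system:
  9a + 3b + c = -28
  16a + 4b + c = -57
  25a + 5b + c = -96
Solving the system yields a = -5, b = 6, c = -1.
So p(t) = -5t^2 + 6t - 1.
Check: p(4) = -57. ✓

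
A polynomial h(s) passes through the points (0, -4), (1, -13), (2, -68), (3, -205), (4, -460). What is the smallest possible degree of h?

Forward differences of the values at s = 0, 1, 2, 3, 4:
  h  : -4  -13  -68  -205  -460
  Δ  : -9  -55  -137  -255
  Δ^2: -46  -82  -118
  Δ^3: -36  -36
  Δ^4: 0
The third differences are constant (-36) and nonzero, while all higher differences vanish, so the minimal degree is 3.

3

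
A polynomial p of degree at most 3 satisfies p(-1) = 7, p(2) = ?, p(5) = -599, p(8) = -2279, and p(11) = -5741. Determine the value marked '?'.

The 4 known points determine the degree-3 polynomial uniquely.
Write p(s) = as^3 + bs^2 + cs + d. Substituting each data point gives a linear system:
  -a + b - c + d = 7
  125a + 25b + 5c + d = -599
  512a + 64b + 8c + d = -2279
  1331a + 121b + 11c + d = -5741
Solving the system yields a = -4, b = -3, c = -5, d = 1.
So p(s) = -4s^3 - 3s^2 - 5s + 1.
Then p(2) = -53.

-53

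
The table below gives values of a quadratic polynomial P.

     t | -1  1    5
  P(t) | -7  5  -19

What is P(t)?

Write P(t) = at^2 + bt + c. Substituting each data point gives a linear system:
  a - b + c = -7
  a + b + c = 5
  25a + 5b + c = -19
Solving the system yields a = -2, b = 6, c = 1.
So P(t) = -2t^2 + 6t + 1.
Check: P(1) = 5. ✓

P(t) = -2t^2 + 6t + 1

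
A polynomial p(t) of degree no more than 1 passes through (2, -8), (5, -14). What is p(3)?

-10

Write p(t) = at + b. Substituting each data point gives a linear system:
  2a + b = -8
  5a + b = -14
Solving the system yields a = -2, b = -4.
So p(t) = -2t - 4.
Then p(3) = -10.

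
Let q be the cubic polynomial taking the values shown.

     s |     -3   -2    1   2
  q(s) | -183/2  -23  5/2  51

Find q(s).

q(s) = 5s^3 + 5s^2 - (3/2)s - 6

Using the Lagrange interpolation formula with nodes -3, -2, 1, 2:
  L_0(s) = (s + 2)(s - 1)(s - 2) / -20
  L_1(s) = (s + 3)(s - 1)(s - 2) / 12
  L_2(s) = (s + 3)(s + 2)(s - 2) / -12
  L_3(s) = (s + 3)(s + 2)(s - 1) / 20
Then q(s) = -183/2·L_0(s) - 23·L_1(s) + 5/2·L_2(s) + 51·L_3(s).
Expanding and collecting terms gives q(s) = 5s³ + 5s² - (3/2)s - 6.
Check: q(2) = 51. ✓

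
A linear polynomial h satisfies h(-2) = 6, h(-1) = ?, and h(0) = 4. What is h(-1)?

The 2 known points determine the degree-1 polynomial uniquely.
Write h(s) = as + b. Substituting each data point gives a linear system:
  -2a + b = 6
  b = 4
Solving the system yields a = -1, b = 4.
So h(s) = -s + 4.
Then h(-1) = 5.

5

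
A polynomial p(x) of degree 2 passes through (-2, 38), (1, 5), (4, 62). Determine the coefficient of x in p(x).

-6

Write p(x) = ax^2 + bx + c. Substituting each data point gives a linear system:
  4a - 2b + c = 38
  a + b + c = 5
  16a + 4b + c = 62
Solving the system yields a = 5, b = -6, c = 6.
So p(x) = 5x² - 6x + 6.
The coefficient of x is -6.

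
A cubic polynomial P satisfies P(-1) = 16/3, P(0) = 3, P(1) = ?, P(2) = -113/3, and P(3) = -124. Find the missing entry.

-10/3

On equispaced nodes a degree-3 polynomial has vanishing fourth forward difference, so
  P(-1) - 4·P(0) + 6·P(1) - 4·P(2) + P(3) = 0.
Substituting the known values and solving for P(1):
  6·P(1) = -20
  P(1) = -10/3.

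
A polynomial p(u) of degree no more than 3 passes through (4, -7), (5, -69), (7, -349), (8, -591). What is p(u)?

p(u) = -2u^3 + 6u^2 + 6u + 1

Using the Lagrange interpolation formula with nodes 4, 5, 7, 8:
  L_0(u) = (u - 5)(u - 7)(u - 8) / -12
  L_1(u) = (u - 4)(u - 7)(u - 8) / 6
  L_2(u) = (u - 4)(u - 5)(u - 8) / -6
  L_3(u) = (u - 4)(u - 5)(u - 7) / 12
Then p(u) = -7·L_0(u) - 69·L_1(u) - 349·L_2(u) - 591·L_3(u).
Expanding and collecting terms gives p(u) = -2u^3 + 6u^2 + 6u + 1.
Check: p(4) = -7. ✓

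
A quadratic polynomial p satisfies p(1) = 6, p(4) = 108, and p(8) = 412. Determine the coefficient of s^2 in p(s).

6

Write p(s) = as^2 + bs + c. Substituting each data point gives a linear system:
  a + b + c = 6
  16a + 4b + c = 108
  64a + 8b + c = 412
Solving the system yields a = 6, b = 4, c = -4.
So p(s) = 6s² + 4s - 4.
The leading coefficient is 6.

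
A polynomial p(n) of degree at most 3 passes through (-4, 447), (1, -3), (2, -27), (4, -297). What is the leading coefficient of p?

Write p(n) = an^3 + bn^2 + cn + d. Substituting each data point gives a linear system:
  -64a + 16b - 4c + d = 447
  a + b + c + d = -3
  8a + 4b + 2c + d = -27
  64a + 16b + 4c + d = -297
Solving the system yields a = -6, b = 5, c = 3, d = -5.
So p(n) = -6n^3 + 5n^2 + 3n - 5.
The leading coefficient is -6.

-6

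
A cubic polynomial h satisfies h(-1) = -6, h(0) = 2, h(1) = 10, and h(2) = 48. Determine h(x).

h(x) = 5x^3 + 3x + 2

Write h(x) = ax^3 + bx^2 + cx + d. Substituting each data point gives a linear system:
  -a + b - c + d = -6
  d = 2
  a + b + c + d = 10
  8a + 4b + 2c + d = 48
Solving the system yields a = 5, b = 0, c = 3, d = 2.
So h(x) = 5x^3 + 3x + 2.
Check: h(0) = 2. ✓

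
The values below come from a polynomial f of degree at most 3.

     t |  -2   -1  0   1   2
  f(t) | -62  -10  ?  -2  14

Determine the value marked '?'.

0

On equispaced nodes a degree-3 polynomial has vanishing fourth forward difference, so
  f(-2) - 4·f(-1) + 6·f(0) - 4·f(1) + f(2) = 0.
Substituting the known values and solving for f(0):
  6·f(0) = 0
  f(0) = 0.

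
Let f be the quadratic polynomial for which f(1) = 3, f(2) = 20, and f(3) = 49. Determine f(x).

f(x) = 6x^2 - x - 2

Write f(x) = ax^2 + bx + c. Substituting each data point gives a linear system:
  a + b + c = 3
  4a + 2b + c = 20
  9a + 3b + c = 49
Solving the system yields a = 6, b = -1, c = -2.
So f(x) = 6x² - x - 2.
Check: f(3) = 49. ✓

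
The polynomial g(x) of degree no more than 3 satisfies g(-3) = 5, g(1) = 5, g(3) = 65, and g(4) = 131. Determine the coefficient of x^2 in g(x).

4

Write g(x) = ax^3 + bx^2 + cx + d. Substituting each data point gives a linear system:
  -27a + 9b - 3c + d = 5
  a + b + c + d = 5
  27a + 9b + 3c + d = 65
  64a + 16b + 4c + d = 131
Solving the system yields a = 1, b = 4, c = 1, d = -1.
So g(x) = x³ + 4x² + x - 1.
The coefficient of x^2 is 4.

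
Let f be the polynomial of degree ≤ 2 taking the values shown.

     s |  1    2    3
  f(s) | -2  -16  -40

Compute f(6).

-172

Forward differences of the values at s = 1, 2, 3:
  f  : -2  -16  -40
  Δ  : -14  -24
  Δ^2: -10
The second differences are constant, confirming degree 2.
Interpolating (Newton forward form) and evaluating at s = 6 gives f(6) = -172.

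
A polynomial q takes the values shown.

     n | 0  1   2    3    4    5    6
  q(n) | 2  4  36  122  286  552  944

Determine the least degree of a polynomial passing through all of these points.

3

Forward differences of the values at n = 0, 1, 2, 3, 4, 5, 6:
  q  : 2  4  36  122  286  552  944
  Δ  : 2  32  86  164  266  392
  Δ^2: 30  54  78  102  126
  Δ^3: 24  24  24  24
  Δ^4: 0  0  0
  Δ^5: 0  0
  Δ^6: 0
The third differences are constant (24) and nonzero, while all higher differences vanish, so the minimal degree is 3.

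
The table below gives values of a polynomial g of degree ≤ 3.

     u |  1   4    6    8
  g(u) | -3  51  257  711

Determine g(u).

Using the Lagrange interpolation formula with nodes 1, 4, 6, 8:
  L_0(u) = (u - 4)(u - 6)(u - 8) / -105
  L_1(u) = (u - 1)(u - 6)(u - 8) / 24
  L_2(u) = (u - 1)(u - 4)(u - 8) / -20
  L_3(u) = (u - 1)(u - 4)(u - 6) / 56
Then g(u) = -3·L_0(u) + 51·L_1(u) + 257·L_2(u) + 711·L_3(u).
Expanding and collecting terms gives g(u) = 2u^3 - 5u^2 + u - 1.
Check: g(6) = 257. ✓

g(u) = 2u^3 - 5u^2 + u - 1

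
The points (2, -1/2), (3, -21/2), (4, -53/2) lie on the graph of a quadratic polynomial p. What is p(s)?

p(s) = -3s^2 + 5s + 3/2

Write p(s) = as^2 + bs + c. Substituting each data point gives a linear system:
  4a + 2b + c = -1/2
  9a + 3b + c = -21/2
  16a + 4b + c = -53/2
Solving the system yields a = -3, b = 5, c = 3/2.
So p(s) = -3s^2 + 5s + 3/2.
Check: p(2) = -1/2. ✓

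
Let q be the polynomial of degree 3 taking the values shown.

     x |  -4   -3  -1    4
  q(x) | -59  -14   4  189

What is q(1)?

6

Using the Lagrange interpolation formula with nodes -4, -3, -1, 4:
  L_0(x) = (x + 3)(x + 1)(x - 4) / -24
  L_1(x) = (x + 4)(x + 1)(x - 4) / 14
  L_2(x) = (x + 4)(x + 3)(x - 4) / -30
  L_3(x) = (x + 4)(x + 3)(x + 1) / 280
Then q(x) = -59·L_0(x) - 14·L_1(x) + 4·L_2(x) + 189·L_3(x).
Expanding and collecting terms gives q(x) = 2x^3 + 4x^2 - x + 1.
Evaluating at x = 1: q(1) = 6.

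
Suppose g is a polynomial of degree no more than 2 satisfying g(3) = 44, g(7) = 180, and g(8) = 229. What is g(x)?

Write g(x) = ax^2 + bx + c. Substituting each data point gives a linear system:
  9a + 3b + c = 44
  49a + 7b + c = 180
  64a + 8b + c = 229
Solving the system yields a = 3, b = 4, c = 5.
So g(x) = 3x^2 + 4x + 5.
Check: g(8) = 229. ✓

g(x) = 3x^2 + 4x + 5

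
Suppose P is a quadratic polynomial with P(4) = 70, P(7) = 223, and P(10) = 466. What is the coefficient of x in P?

-4

Write P(x) = ax^2 + bx + c. Substituting each data point gives a linear system:
  16a + 4b + c = 70
  49a + 7b + c = 223
  100a + 10b + c = 466
Solving the system yields a = 5, b = -4, c = 6.
So P(x) = 5x^2 - 4x + 6.
The coefficient of x is -4.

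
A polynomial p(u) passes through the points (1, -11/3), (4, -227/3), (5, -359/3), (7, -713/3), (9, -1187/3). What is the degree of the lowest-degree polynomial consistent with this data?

Divided differences on the nodes 1, 4, 5, 7, 9:
  order 0: -11/3  -227/3  -359/3  -713/3  -1187/3
  order 1: -24  -44  -59  -79
  order 2: -5  -5  -5
  order 3: 0  0
  order 4: 0
The order-2 divided differences are all -5 (nonzero) and every higher order vanishes, so the data lies on a polynomial of degree exactly 2.

2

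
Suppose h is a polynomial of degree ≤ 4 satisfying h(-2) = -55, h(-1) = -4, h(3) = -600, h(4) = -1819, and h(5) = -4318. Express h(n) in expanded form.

Using the Lagrange interpolation formula with nodes -2, -1, 3, 4, 5:
  L_0(n) = (n + 1)(n - 3)(n - 4)(n - 5) / 210
  L_1(n) = (n + 2)(n - 3)(n - 4)(n - 5) / -120
  L_2(n) = (n + 2)(n + 1)(n - 4)(n - 5) / 40
  L_3(n) = (n + 2)(n + 1)(n - 3)(n - 5) / -30
  L_4(n) = (n + 2)(n + 1)(n - 3)(n - 4) / 84
Then h(n) = -55·L_0(n) - 4·L_1(n) - 600·L_2(n) - 1819·L_3(n) - 4318·L_4(n).
Expanding and collecting terms gives h(n) = -6n^4 - 5n^3 + 2n^2 + 2n - 3.
Check: h(4) = -1819. ✓

h(n) = -6n^4 - 5n^3 + 2n^2 + 2n - 3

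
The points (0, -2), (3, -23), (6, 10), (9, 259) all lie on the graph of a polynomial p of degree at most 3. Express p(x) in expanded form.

p(x) = x^3 - 6x^2 + 2x - 2

Write p(x) = ax^3 + bx^2 + cx + d. Substituting each data point gives a linear system:
  d = -2
  27a + 9b + 3c + d = -23
  216a + 36b + 6c + d = 10
  729a + 81b + 9c + d = 259
Solving the system yields a = 1, b = -6, c = 2, d = -2.
So p(x) = x^3 - 6x^2 + 2x - 2.
Check: p(6) = 10. ✓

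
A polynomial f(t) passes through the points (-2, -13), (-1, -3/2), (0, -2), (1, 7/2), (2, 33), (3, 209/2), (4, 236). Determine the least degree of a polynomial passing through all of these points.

3

Forward differences of the values at t = -2, -1, 0, 1, 2, 3, 4:
  f  : -13  -3/2  -2  7/2  33  209/2  236
  Δ  : 23/2  -1/2  11/2  59/2  143/2  263/2
  Δ^2: -12  6  24  42  60
  Δ^3: 18  18  18  18
  Δ^4: 0  0  0
  Δ^5: 0  0
  Δ^6: 0
The third differences are constant (18) and nonzero, while all higher differences vanish, so the minimal degree is 3.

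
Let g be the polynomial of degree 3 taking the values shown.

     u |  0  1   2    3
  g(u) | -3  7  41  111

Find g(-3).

-9

Using the Lagrange interpolation formula with nodes 0, 1, 2, 3:
  L_0(u) = (u - 1)(u - 2)(u - 3) / -6
  L_1(u) = u(u - 2)(u - 3) / 2
  L_2(u) = u(u - 1)(u - 3) / -2
  L_3(u) = u(u - 1)(u - 2) / 6
Then g(u) = -3·L_0(u) + 7·L_1(u) + 41·L_2(u) + 111·L_3(u).
Expanding and collecting terms gives g(u) = 2u^3 + 6u^2 + 2u - 3.
Evaluating at u = -3: g(-3) = -9.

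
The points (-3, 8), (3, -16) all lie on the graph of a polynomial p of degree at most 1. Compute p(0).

Write p(u) = au + b. Substituting each data point gives a linear system:
  -3a + b = 8
  3a + b = -16
Solving the system yields a = -4, b = -4.
So p(u) = -4u - 4.
Then p(0) = -4.

-4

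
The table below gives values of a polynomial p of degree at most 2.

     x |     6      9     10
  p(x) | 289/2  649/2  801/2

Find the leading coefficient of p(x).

4

Write p(x) = ax^2 + bx + c. Substituting each data point gives a linear system:
  36a + 6b + c = 289/2
  81a + 9b + c = 649/2
  100a + 10b + c = 801/2
Solving the system yields a = 4, b = 0, c = 1/2.
So p(x) = 4x² + 1/2.
The leading coefficient is 4.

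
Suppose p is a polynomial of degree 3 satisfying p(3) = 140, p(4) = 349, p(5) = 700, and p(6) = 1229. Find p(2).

37

Using the Lagrange interpolation formula with nodes 3, 4, 5, 6:
  L_0(u) = (u - 4)(u - 5)(u - 6) / -6
  L_1(u) = (u - 3)(u - 5)(u - 6) / 2
  L_2(u) = (u - 3)(u - 4)(u - 6) / -2
  L_3(u) = (u - 3)(u - 4)(u - 5) / 6
Then p(u) = 140·L_0(u) + 349·L_1(u) + 700·L_2(u) + 1229·L_3(u).
Expanding and collecting terms gives p(u) = 6u³ - u² - 6u + 5.
Evaluating at u = 2: p(2) = 37.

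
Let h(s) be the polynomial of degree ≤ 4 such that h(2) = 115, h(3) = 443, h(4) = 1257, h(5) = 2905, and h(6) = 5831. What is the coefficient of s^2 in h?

Write h(s) = as^4 + bs^3 + cs^2 + ds + e. Substituting each data point gives a linear system:
  16a + 8b + 4c + 2d + e = 115
  81a + 27b + 9c + 3d + e = 443
  256a + 64b + 16c + 4d + e = 1257
  625a + 125b + 25c + 5d + e = 2905
  1296a + 216b + 36c + 6d + e = 5831
Solving the system yields a = 4, b = 2, c = 5, d = 5, e = 5.
So h(s) = 4s^4 + 2s^3 + 5s^2 + 5s + 5.
The coefficient of s^2 is 5.

5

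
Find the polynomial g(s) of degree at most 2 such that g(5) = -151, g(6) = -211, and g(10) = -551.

Using the Lagrange interpolation formula with nodes 5, 6, 10:
  L_0(s) = (s - 6)(s - 10) / 5
  L_1(s) = (s - 5)(s - 10) / -4
  L_2(s) = (s - 5)(s - 6) / 20
Then g(s) = -151·L_0(s) - 211·L_1(s) - 551·L_2(s).
Expanding and collecting terms gives g(s) = -5s^2 - 5s - 1.
Check: g(5) = -151. ✓

g(s) = -5s^2 - 5s - 1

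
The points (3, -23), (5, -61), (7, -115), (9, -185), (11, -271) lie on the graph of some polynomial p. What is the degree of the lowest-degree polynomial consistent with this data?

Forward differences of the values at x = 3, 5, 7, 9, 11:
  p  : -23  -61  -115  -185  -271
  Δ  : -38  -54  -70  -86
  Δ^2: -16  -16  -16
  Δ^3: 0  0
  Δ^4: 0
The second differences are constant (-16) and nonzero, while all higher differences vanish, so the minimal degree is 2.

2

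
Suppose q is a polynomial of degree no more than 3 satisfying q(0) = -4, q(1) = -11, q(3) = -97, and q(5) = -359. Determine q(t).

Write q(t) = at^3 + bt^2 + ct + d. Substituting each data point gives a linear system:
  d = -4
  a + b + c + d = -11
  27a + 9b + 3c + d = -97
  125a + 25b + 5c + d = -359
Solving the system yields a = -2, b = -4, c = -1, d = -4.
So q(t) = -2t^3 - 4t^2 - t - 4.
Check: q(5) = -359. ✓

q(t) = -2t^3 - 4t^2 - t - 4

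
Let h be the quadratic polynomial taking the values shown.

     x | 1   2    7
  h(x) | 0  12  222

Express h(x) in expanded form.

Using the Lagrange interpolation formula with nodes 1, 2, 7:
  L_0(x) = (x - 2)(x - 7) / 6
  L_1(x) = (x - 1)(x - 7) / -5
  L_2(x) = (x - 1)(x - 2) / 30
Then h(x) = 0·L_0(x) + 12·L_1(x) + 222·L_2(x).
Expanding and collecting terms gives h(x) = 5x² - 3x - 2.
Check: h(7) = 222. ✓

h(x) = 5x^2 - 3x - 2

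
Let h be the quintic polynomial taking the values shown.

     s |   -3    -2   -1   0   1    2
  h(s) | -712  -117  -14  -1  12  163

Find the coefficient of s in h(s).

Write h(s) = as^5 + bs^4 + cs^3 + ds^2 + es + k. Substituting each data point gives a linear system:
  -243a + 81b - 27c + 9d - 3e + k = -712
  -32a + 16b - 8c + 4d - 2e + k = -117
  -a + b - c + d - e + k = -14
  k = -1
  a + b + c + d + e + k = 12
  32a + 16b + 8c + 4d + 2e + k = 163
Solving the system yields a = 3, b = 2, c = 4, d = -2, e = 6, k = -1.
So h(s) = 3s^5 + 2s^4 + 4s^3 - 2s^2 + 6s - 1.
The coefficient of s is 6.

6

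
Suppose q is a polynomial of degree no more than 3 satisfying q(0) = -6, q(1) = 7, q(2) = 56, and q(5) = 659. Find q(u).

q(u) = 4u^3 + 6u^2 + 3u - 6

Write q(u) = au^3 + bu^2 + cu + d. Substituting each data point gives a linear system:
  d = -6
  a + b + c + d = 7
  8a + 4b + 2c + d = 56
  125a + 25b + 5c + d = 659
Solving the system yields a = 4, b = 6, c = 3, d = -6.
So q(u) = 4u³ + 6u² + 3u - 6.
Check: q(1) = 7. ✓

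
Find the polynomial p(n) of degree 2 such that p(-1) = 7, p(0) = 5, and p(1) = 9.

Using the Lagrange interpolation formula with nodes -1, 0, 1:
  L_0(n) = n(n - 1) / 2
  L_1(n) = (n + 1)(n - 1) / -1
  L_2(n) = (n + 1)n / 2
Then p(n) = 7·L_0(n) + 5·L_1(n) + 9·L_2(n).
Expanding and collecting terms gives p(n) = 3n² + n + 5.
Check: p(1) = 9. ✓

p(n) = 3n^2 + n + 5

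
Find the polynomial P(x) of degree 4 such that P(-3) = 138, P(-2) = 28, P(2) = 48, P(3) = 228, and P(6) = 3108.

P(x) = 2x^4 + 2x^3 + 3x^2 - 3x - 6

Write P(x) = ax^4 + bx^3 + cx^2 + dx + e. Substituting each data point gives a linear system:
  81a - 27b + 9c - 3d + e = 138
  16a - 8b + 4c - 2d + e = 28
  16a + 8b + 4c + 2d + e = 48
  81a + 27b + 9c + 3d + e = 228
  1296a + 216b + 36c + 6d + e = 3108
Solving the system yields a = 2, b = 2, c = 3, d = -3, e = -6.
So P(x) = 2x^4 + 2x^3 + 3x^2 - 3x - 6.
Check: P(-2) = 28. ✓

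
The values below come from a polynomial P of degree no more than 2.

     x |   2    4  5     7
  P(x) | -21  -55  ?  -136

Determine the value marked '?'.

The 3 known points determine the degree-2 polynomial uniquely.
Write P(x) = ax^2 + bx + c. Substituting each data point gives a linear system:
  4a + 2b + c = -21
  16a + 4b + c = -55
  49a + 7b + c = -136
Solving the system yields a = -2, b = -5, c = -3.
So P(x) = -2x² - 5x - 3.
Then P(5) = -78.

-78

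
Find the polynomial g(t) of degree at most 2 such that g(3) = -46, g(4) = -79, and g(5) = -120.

g(t) = -4t^2 - 5t + 5

Write g(t) = at^2 + bt + c. Substituting each data point gives a linear system:
  9a + 3b + c = -46
  16a + 4b + c = -79
  25a + 5b + c = -120
Solving the system yields a = -4, b = -5, c = 5.
So g(t) = -4t^2 - 5t + 5.
Check: g(5) = -120. ✓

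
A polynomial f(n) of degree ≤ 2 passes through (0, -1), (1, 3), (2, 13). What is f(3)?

29

Write f(n) = an^2 + bn + c. Substituting each data point gives a linear system:
  c = -1
  a + b + c = 3
  4a + 2b + c = 13
Solving the system yields a = 3, b = 1, c = -1.
So f(n) = 3n^2 + n - 1.
Then f(3) = 29.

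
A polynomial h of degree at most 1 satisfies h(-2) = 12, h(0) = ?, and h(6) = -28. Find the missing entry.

2

The 2 known points determine the degree-1 polynomial uniquely.
Write h(t) = at + b. Substituting each data point gives a linear system:
  -2a + b = 12
  6a + b = -28
Solving the system yields a = -5, b = 2.
So h(t) = -5t + 2.
Then h(0) = 2.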